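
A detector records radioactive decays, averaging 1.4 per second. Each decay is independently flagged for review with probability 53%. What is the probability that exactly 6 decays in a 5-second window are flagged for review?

0.0886

Thinning: the decays that are flagged for review themselves form a Poisson process with rate 0.53 × 1.4 = 0.742 per second.
Over the interval, μ = 0.742 × 5 = 3.71 (a 5-second window = 5 seconds).
P(N = 6) = e^(−3.71) · 3.71^6/6! ≈ 0.0886.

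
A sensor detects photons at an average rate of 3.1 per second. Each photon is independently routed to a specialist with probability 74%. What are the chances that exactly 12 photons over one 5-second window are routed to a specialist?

Thinning: the photons that are routed to a specialist themselves form a Poisson process with rate 0.74 × 3.1 = 2.294 per second.
Over the interval, μ = 2.294 × 5 = 11.47 (a 5-second window = 5 seconds).
P(N = 12) = e^(−11.47) · 11.47^12/12! ≈ 0.1130.

0.1130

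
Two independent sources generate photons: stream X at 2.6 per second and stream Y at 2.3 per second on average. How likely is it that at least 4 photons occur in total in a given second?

0.7207

Independent Poisson processes superpose: combined rate λ = 2.6 + 2.3 = 4.9 per second.
So μ = 4.9.
P(N ≥ 4) = 1 − P(N ≤ 3) ≈ 0.7207.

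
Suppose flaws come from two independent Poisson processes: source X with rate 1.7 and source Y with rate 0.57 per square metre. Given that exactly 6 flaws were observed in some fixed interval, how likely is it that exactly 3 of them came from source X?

Given the total, each event is independently from source X with probability p = λ_X/(λ_X+λ_Y) = 1.7/2.27 ≈ 0.7489.
So K ~ Binomial(6, 1.7/2.27): P(K = 3) = C(6,3) · (1.7/2.27)^3 · (0.57/2.27)^3 ≈ 0.1330.

0.1330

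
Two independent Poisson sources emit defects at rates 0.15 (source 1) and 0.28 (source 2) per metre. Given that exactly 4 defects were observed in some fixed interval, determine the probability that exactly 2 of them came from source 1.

0.3096

Given the total, each event is independently from source 1 with probability p = λ_1/(λ_1+λ_2) = 0.15/0.43 ≈ 0.3488.
So K ~ Binomial(4, 0.15/0.43): P(K = 2) = C(4,2) · (0.15/0.43)^2 · (0.28/0.43)^2 ≈ 0.3096.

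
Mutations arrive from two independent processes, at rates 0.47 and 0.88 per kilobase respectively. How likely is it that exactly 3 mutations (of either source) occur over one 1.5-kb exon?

Independent Poisson processes superpose: combined rate λ = 0.47 + 0.88 = 1.35 per kilobase.
Over the interval, μ = 1.35 × 1.5 = 2.025 (a 1.5-kb exon = 1.5 kilobases).
P(N = 3) = e^(−2.025) · 2.025^3/3! ≈ 0.1827.

0.1827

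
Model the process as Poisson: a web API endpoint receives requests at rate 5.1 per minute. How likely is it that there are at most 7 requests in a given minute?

0.8560

With mean μ = 5.1 per minute,
P(N ≤ 7) = Σ_{j=0}^{7} e^(−μ) μ^j/j! ≈ 0.8560.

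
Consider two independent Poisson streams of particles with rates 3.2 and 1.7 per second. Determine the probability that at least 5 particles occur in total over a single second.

0.5418

Independent Poisson processes superpose: combined rate λ = 3.2 + 1.7 = 4.9 per second.
So μ = 4.9.
P(N ≥ 5) = 1 − P(N ≤ 4) ≈ 0.5418.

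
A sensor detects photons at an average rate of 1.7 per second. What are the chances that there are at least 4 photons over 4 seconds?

Over the interval, μ = 1.7 × 4 = 6.8 (4 seconds).
P(N ≥ 4) = 1 − P(N ≤ 3) = 1 − Σ_{j=0}^{3} e^(−μ) μ^j/j! ≈ 0.9072.

0.9072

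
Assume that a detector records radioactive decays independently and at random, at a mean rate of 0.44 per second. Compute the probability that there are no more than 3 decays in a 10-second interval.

0.3594

Over the interval, μ = 0.44 × 10 = 4.4 (a 10-second interval = 10 seconds).
P(N ≤ 3) = Σ_{j=0}^{3} e^(−μ) μ^j/j! ≈ 0.3594.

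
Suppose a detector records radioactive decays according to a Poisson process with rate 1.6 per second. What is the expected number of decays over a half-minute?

48

E[N] = λt = 1.6 × 30 = 48 (a half-minute = 30 seconds).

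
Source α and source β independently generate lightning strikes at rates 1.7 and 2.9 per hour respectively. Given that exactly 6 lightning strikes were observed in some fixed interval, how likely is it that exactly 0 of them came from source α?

Given the total, each event is independently from source α with probability p = λ_α/(λ_α+λ_β) = 1.7/4.6 ≈ 0.3696.
So K ~ Binomial(6, 1.7/4.6): P(K = 0) = C(6,0) · (1.7/4.6)^0 · (2.9/4.6)^6 ≈ 0.0628.

0.0628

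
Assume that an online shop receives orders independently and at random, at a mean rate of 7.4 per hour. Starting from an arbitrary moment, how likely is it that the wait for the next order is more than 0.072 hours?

0.5870

The wait for the next event is exponential with rate λ = 7.4 per hour.
P(T > 0.072) = e^(−λt) = e^(−7.4 × 0.072) = e^(−0.5328) ≈ 0.5870.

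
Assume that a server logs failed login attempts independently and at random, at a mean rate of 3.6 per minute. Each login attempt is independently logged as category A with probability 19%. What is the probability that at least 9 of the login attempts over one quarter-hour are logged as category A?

0.6957

Thinning: the login attempts that are logged as category A themselves form a Poisson process with rate 0.19 × 3.6 = 0.684 per minute.
Over the interval, μ = 0.684 × 15 = 10.26 (a quarter-hour = 15 minutes).
P(N ≥ 9) = 1 − P(N ≤ 8) ≈ 0.6957.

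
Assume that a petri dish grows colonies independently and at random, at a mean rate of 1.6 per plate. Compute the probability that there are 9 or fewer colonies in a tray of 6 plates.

Over the interval, μ = 1.6 × 6 = 9.6 (a tray of 6 plates = 6 plates).
P(N ≤ 9) = Σ_{j=0}^{9} e^(−μ) μ^j/j! ≈ 0.5089.

0.5089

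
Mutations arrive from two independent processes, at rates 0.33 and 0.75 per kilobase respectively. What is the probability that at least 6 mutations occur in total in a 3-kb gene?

0.1100

Independent Poisson processes superpose: combined rate λ = 0.33 + 0.75 = 1.08 per kilobase.
Over the interval, μ = 1.08 × 3 = 3.24 (a 3-kb gene = 3 kilobases).
P(N ≥ 6) = 1 − P(N ≤ 5) ≈ 0.1100.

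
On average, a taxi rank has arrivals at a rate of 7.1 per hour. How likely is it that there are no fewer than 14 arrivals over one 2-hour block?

Over the interval, μ = 7.1 × 2 = 14.2 (a 2-hour block = 2 hours).
P(N ≥ 14) = 1 − P(N ≤ 13) = 1 − Σ_{j=0}^{13} e^(−μ) μ^j/j! ≈ 0.5566.

0.5566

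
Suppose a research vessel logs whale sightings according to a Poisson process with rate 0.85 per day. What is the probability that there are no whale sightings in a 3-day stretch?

Over the interval, μ = 0.85 × 3 = 2.55 (a 3-day stretch = 3 days).
P(N = 0) = e^(−μ) μ^0/0! = e^(−2.55) · 2.55^0/1 ≈ 0.0781.

0.0781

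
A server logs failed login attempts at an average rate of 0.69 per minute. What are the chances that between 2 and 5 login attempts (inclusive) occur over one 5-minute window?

Over the interval, μ = 0.69 × 5 = 3.45 (a 5-minute window = 5 minutes).
P(2 ≤ N ≤ 5) = Σ_{j=2}^{5} e^(−3.45) · 3.45^j/j! ≈ 0.7229.

0.7229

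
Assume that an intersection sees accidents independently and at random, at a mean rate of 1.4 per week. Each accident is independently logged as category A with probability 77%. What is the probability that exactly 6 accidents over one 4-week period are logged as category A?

0.1197

Thinning: the accidents that are logged as category A themselves form a Poisson process with rate 0.77 × 1.4 = 1.078 per week.
Over the interval, μ = 1.078 × 4 = 4.312 (a 4-week period = 4 weeks).
P(N = 6) = e^(−4.312) · 4.312^6/6! ≈ 0.1197.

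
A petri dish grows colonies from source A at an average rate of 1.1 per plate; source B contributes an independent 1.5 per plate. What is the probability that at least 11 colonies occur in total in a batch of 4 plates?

Independent Poisson processes superpose: combined rate λ = 1.1 + 1.5 = 2.6 per plate.
Over the interval, μ = 2.6 × 4 = 10.4 (a batch of 4 plates = 4 plates).
P(N ≥ 11) = 1 − P(N ≤ 10) ≈ 0.4669.

0.4669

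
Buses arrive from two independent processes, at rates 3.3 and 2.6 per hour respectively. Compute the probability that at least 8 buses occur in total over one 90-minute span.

0.6582

Independent Poisson processes superpose: combined rate λ = 3.3 + 2.6 = 5.9 per hour.
Over the interval, μ = 5.9 × 1.5 = 8.85 (a 90-minute span = 1.5 hours).
P(N ≥ 8) = 1 − P(N ≤ 7) ≈ 0.6582.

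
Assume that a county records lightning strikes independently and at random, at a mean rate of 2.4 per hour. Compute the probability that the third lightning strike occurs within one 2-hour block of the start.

0.8575

Over the interval, μ = 2.4 × 2 = 4.8 (a 2-hour block = 2 hours).
The third arrival falls in the interval iff at least 3 events occur there: P(S_3 ≤ t) = P(N ≥ 3) = 1 − P(N ≤ 2) ≈ 0.8575.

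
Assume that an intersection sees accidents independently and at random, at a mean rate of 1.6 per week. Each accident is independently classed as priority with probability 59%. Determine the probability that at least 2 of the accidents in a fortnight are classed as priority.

0.5628

Thinning: the accidents that are classed as priority themselves form a Poisson process with rate 0.59 × 1.6 = 0.944 per week.
Over the interval, μ = 0.944 × 2 = 1.888 (a fortnight = 2 weeks).
P(N ≥ 2) = 1 − P(N ≤ 1) ≈ 0.5628.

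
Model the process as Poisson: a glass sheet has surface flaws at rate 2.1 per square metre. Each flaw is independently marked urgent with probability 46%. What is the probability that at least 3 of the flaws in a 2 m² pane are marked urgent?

Thinning: the flaws that are marked urgent themselves form a Poisson process with rate 0.46 × 2.1 = 0.966 per square metre.
Over the interval, μ = 0.966 × 2 = 1.932 (a 2 m² pane = 2 square metres).
P(N ≥ 3) = 1 − P(N ≤ 2) ≈ 0.3049.

0.3049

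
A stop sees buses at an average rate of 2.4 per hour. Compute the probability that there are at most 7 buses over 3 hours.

0.5689

Over the interval, μ = 2.4 × 3 = 7.2 (3 hours).
P(N ≤ 7) = Σ_{j=0}^{7} e^(−μ) μ^j/j! ≈ 0.5689.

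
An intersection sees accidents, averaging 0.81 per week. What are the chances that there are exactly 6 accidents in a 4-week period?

Over the interval, μ = 0.81 × 4 = 3.24 (a 4-week period = 4 weeks).
P(N = 6) = e^(−μ) μ^6/6! = e^(−3.24) · 3.24^6/720 ≈ 0.0629.

0.0629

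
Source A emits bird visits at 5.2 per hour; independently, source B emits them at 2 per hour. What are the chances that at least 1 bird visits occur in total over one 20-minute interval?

0.9093

Independent Poisson processes superpose: combined rate λ = 5.2 + 2 = 7.2 per hour.
Over the interval, μ = 7.2 × 1/3 = 2.4 (a 20-minute interval = 1/3 hours).
P(N ≥ 1) = 1 − P(N ≤ 0) ≈ 0.9093.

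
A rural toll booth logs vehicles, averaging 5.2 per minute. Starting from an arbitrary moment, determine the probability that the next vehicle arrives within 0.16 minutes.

0.5648

Inter-arrival times are exponential with rate λ = 5.2 per minute.
P(T ≤ 0.16) = 1 − e^(−λt) = 1 − e^(−5.2 × 0.16) = 1 − e^(−0.832) ≈ 0.5648.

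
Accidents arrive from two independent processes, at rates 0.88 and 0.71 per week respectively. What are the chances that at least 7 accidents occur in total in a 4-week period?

0.4513

Independent Poisson processes superpose: combined rate λ = 0.88 + 0.71 = 1.59 per week.
Over the interval, μ = 1.59 × 4 = 6.36 (a 4-week period = 4 weeks).
P(N ≥ 7) = 1 − P(N ≤ 6) ≈ 0.4513.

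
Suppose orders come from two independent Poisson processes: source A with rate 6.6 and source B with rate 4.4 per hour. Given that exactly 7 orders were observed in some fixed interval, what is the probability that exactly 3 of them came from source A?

0.1935

Given the total, each event is independently from source A with probability p = λ_A/(λ_A+λ_B) = 6.6/11 = 0.6000.
So K ~ Binomial(7, 6.6/11): P(K = 3) = C(7,3) · (6.6/11)^3 · (4.4/11)^4 ≈ 0.1935.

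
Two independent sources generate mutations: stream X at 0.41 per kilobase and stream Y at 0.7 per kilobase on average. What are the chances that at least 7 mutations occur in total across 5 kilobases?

0.3218

Independent Poisson processes superpose: combined rate λ = 0.41 + 0.7 = 1.11 per kilobase.
Over the interval, μ = 1.11 × 5 = 5.55 (5 kilobases).
P(N ≥ 7) = 1 − P(N ≤ 6) ≈ 0.3218.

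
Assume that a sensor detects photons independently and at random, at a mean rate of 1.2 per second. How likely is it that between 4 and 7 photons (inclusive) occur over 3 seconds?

0.4540

Over the interval, μ = 1.2 × 3 = 3.6 (3 seconds).
P(4 ≤ N ≤ 7) = Σ_{j=4}^{7} e^(−3.6) · 3.6^j/j! ≈ 0.4540.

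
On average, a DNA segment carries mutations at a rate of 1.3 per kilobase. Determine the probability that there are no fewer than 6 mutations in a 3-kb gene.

0.1994

Over the interval, μ = 1.3 × 3 = 3.9 (a 3-kb gene = 3 kilobases).
P(N ≥ 6) = 1 − P(N ≤ 5) = 1 − Σ_{j=0}^{5} e^(−μ) μ^j/j! ≈ 0.1994.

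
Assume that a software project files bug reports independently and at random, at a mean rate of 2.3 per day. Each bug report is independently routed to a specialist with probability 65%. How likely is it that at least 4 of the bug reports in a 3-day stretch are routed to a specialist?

0.6552

Thinning: the bug reports that are routed to a specialist themselves form a Poisson process with rate 0.65 × 2.3 = 1.495 per day.
Over the interval, μ = 1.495 × 3 = 4.485 (a 3-day stretch = 3 days).
P(N ≥ 4) = 1 − P(N ≤ 3) ≈ 0.6552.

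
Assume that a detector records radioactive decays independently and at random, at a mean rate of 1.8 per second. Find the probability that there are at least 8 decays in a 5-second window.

Over the interval, μ = 1.8 × 5 = 9 (a 5-second window = 5 seconds).
P(N ≥ 8) = 1 − P(N ≤ 7) = 1 − Σ_{j=0}^{7} e^(−μ) μ^j/j! ≈ 0.6761.

0.6761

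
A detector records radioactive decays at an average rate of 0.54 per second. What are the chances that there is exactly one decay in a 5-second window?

Over the interval, μ = 0.54 × 5 = 2.7 (a 5-second window = 5 seconds).
P(N = 1) = e^(−μ) μ^1/1! = e^(−2.7) · 2.7^1/1 ≈ 0.1815.

0.1815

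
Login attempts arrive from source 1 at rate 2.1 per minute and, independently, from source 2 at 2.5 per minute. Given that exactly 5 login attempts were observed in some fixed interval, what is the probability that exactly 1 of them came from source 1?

Given the total, each event is independently from source 1 with probability p = λ_1/(λ_1+λ_2) = 2.1/4.6 ≈ 0.4565.
So K ~ Binomial(5, 2.1/4.6): P(K = 1) = C(5,1) · (2.1/4.6)^1 · (2.5/4.6)^4 ≈ 0.1991.

0.1991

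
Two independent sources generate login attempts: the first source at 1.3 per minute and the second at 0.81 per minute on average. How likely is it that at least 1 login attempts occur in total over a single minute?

0.8788

Independent Poisson processes superpose: combined rate λ = 1.3 + 0.81 = 2.11 per minute.
So μ = 2.11.
P(N ≥ 1) = 1 − P(N ≤ 0) ≈ 0.8788.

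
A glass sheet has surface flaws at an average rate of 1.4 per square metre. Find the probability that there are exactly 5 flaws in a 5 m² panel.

0.1277

Over the interval, μ = 1.4 × 5 = 7 (a 5 m² panel = 5 square metres).
P(N = 5) = e^(−μ) μ^5/5! = e^(−7) · 7^5/120 ≈ 0.1277.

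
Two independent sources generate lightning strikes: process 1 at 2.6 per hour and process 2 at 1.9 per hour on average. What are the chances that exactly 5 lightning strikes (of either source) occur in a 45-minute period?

Independent Poisson processes superpose: combined rate λ = 2.6 + 1.9 = 4.5 per hour.
Over the interval, μ = 4.5 × 0.75 = 3.375 (a 45-minute period = 0.75 hours).
P(N = 5) = e^(−3.375) · 3.375^5/5! ≈ 0.1249.

0.1249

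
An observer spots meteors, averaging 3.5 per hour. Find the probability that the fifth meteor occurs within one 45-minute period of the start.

0.1261

Over the interval, μ = 3.5 × 0.75 = 2.625 (a 45-minute period = 0.75 hours).
The fifth arrival falls in the interval iff at least 5 events occur there: P(S_5 ≤ t) = P(N ≥ 5) = 1 − P(N ≤ 4) ≈ 0.1261.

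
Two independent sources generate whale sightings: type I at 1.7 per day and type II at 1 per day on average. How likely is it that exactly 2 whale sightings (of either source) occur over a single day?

Independent Poisson processes superpose: combined rate λ = 1.7 + 1 = 2.7 per day.
So μ = 2.7.
P(N = 2) = e^(−2.7) · 2.7^2/2! ≈ 0.2450.

0.2450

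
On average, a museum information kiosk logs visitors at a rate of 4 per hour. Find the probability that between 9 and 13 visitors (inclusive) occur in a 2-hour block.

0.3733

Over the interval, μ = 4 × 2 = 8 (a 2-hour block = 2 hours).
P(9 ≤ N ≤ 13) = Σ_{j=9}^{13} e^(−8) · 8^j/j! ≈ 0.3733.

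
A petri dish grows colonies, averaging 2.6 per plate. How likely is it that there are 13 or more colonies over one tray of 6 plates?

Over the interval, μ = 2.6 × 6 = 15.6 (a tray of 6 plates = 6 plates).
P(N ≥ 13) = 1 − P(N ≤ 12) = 1 − Σ_{j=0}^{12} e^(−μ) μ^j/j! ≈ 0.7791.

0.7791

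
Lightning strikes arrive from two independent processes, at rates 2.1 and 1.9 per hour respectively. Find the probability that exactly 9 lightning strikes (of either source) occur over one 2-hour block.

Independent Poisson processes superpose: combined rate λ = 2.1 + 1.9 = 4 per hour.
Over the interval, μ = 4 × 2 = 8 (a 2-hour block = 2 hours).
P(N = 9) = e^(−8) · 8^9/9! ≈ 0.1241.

0.1241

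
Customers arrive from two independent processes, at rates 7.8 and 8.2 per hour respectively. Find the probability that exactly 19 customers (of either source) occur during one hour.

Independent Poisson processes superpose: combined rate λ = 7.8 + 8.2 = 16 per hour.
So μ = 16.
P(N = 19) = e^(−16) · 16^19/19! ≈ 0.0699.

0.0699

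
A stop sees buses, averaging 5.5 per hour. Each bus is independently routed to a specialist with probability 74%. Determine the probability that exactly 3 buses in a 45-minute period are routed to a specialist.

Thinning: the buses that are routed to a specialist themselves form a Poisson process with rate 0.74 × 5.5 = 4.07 per hour.
Over the interval, μ = 4.07 × 0.75 = 3.0525 (a 45-minute period = 0.75 hours).
P(N = 3) = e^(−3.0525) · 3.0525^3/3! ≈ 0.2239.

0.2239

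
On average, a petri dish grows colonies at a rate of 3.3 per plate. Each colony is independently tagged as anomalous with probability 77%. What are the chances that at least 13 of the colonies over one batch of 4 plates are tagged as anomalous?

Thinning: the colonies that are tagged as anomalous themselves form a Poisson process with rate 0.77 × 3.3 = 2.541 per plate.
Over the interval, μ = 2.541 × 4 = 10.164 (a batch of 4 plates = 4 plates).
P(N ≥ 13) = 1 − P(N ≤ 12) ≈ 0.2242.

0.2242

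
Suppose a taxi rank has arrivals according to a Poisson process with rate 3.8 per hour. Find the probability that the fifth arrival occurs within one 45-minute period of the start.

0.1602

Over the interval, μ = 3.8 × 0.75 = 2.85 (a 45-minute period = 0.75 hours).
The fifth arrival falls in the interval iff at least 5 events occur there: P(S_5 ≤ t) = P(N ≥ 5) = 1 − P(N ≤ 4) ≈ 0.1602.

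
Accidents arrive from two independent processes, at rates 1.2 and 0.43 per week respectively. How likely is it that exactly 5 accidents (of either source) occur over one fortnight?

Independent Poisson processes superpose: combined rate λ = 1.2 + 0.43 = 1.63 per week.
Over the interval, μ = 1.63 × 2 = 3.26 (a fortnight = 2 weeks).
P(N = 5) = e^(−3.26) · 3.26^5/5! ≈ 0.1178.

0.1178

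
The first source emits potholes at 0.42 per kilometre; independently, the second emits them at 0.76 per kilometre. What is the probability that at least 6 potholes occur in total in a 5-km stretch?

Independent Poisson processes superpose: combined rate λ = 0.42 + 0.76 = 1.18 per kilometre.
Over the interval, μ = 1.18 × 5 = 5.9 (a 5-km stretch = 5 kilometres).
P(N ≥ 6) = 1 − P(N ≤ 5) ≈ 0.5381.

0.5381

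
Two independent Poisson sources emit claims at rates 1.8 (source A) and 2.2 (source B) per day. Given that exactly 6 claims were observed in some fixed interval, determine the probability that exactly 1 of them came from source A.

Given the total, each event is independently from source A with probability p = λ_A/(λ_A+λ_B) = 1.8/4 = 0.4500.
So K ~ Binomial(6, 1.8/4): P(K = 1) = C(6,1) · (1.8/4)^1 · (2.2/4)^5 ≈ 0.1359.

0.1359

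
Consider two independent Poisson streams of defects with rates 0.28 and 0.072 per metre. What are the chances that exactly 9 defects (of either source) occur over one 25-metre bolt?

0.1315

Independent Poisson processes superpose: combined rate λ = 0.28 + 0.072 = 0.352 per metre.
Over the interval, μ = 0.352 × 25 = 8.8 (a 25-metre bolt = 25 metres).
P(N = 9) = e^(−8.8) · 8.8^9/9! ≈ 0.1315.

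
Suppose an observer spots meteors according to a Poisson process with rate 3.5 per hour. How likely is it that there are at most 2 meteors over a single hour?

With mean μ = 3.5 per hour,
P(N ≤ 2) = Σ_{j=0}^{2} e^(−μ) μ^j/j! ≈ 0.3208.

0.3208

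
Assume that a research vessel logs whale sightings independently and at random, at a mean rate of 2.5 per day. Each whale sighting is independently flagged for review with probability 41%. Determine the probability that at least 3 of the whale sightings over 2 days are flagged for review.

0.3369

Thinning: the whale sightings that are flagged for review themselves form a Poisson process with rate 0.41 × 2.5 = 1.025 per day.
Over the interval, μ = 1.025 × 2 = 2.05 (2 days).
P(N ≥ 3) = 1 − P(N ≤ 2) ≈ 0.3369.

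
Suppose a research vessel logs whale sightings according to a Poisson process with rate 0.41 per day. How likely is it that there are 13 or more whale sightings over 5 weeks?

0.6751

Over the interval, μ = 0.41 × 35 = 14.35 (5 weeks = 35 days).
P(N ≥ 13) = 1 − P(N ≤ 12) = 1 − Σ_{j=0}^{12} e^(−μ) μ^j/j! ≈ 0.6751.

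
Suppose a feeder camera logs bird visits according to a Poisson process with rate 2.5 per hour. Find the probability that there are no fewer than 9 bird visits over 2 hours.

0.0681

Over the interval, μ = 2.5 × 2 = 5 (2 hours).
P(N ≥ 9) = 1 − P(N ≤ 8) = 1 − Σ_{j=0}^{8} e^(−μ) μ^j/j! ≈ 0.0681.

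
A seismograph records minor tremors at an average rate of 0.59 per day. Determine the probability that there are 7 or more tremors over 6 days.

0.0684

Over the interval, μ = 0.59 × 6 = 3.54 (6 days).
P(N ≥ 7) = 1 − P(N ≤ 6) = 1 − Σ_{j=0}^{6} e^(−μ) μ^j/j! ≈ 0.0684.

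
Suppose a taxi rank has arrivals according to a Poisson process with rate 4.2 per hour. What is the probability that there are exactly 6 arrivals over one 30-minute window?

Over the interval, μ = 4.2 × 0.5 = 2.1 (a 30-minute window = 0.5 hours).
P(N = 6) = e^(−μ) μ^6/6! = e^(−2.1) · 2.1^6/720 ≈ 0.0146.

0.0146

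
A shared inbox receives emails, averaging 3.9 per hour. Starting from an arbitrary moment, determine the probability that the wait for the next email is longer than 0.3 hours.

The wait for the next event is exponential with rate λ = 3.9 per hour.
P(T > 0.3) = e^(−λt) = e^(−3.9 × 0.3) = e^(−1.17) ≈ 0.3104.

0.3104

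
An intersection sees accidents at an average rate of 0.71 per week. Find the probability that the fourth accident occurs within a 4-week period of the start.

Over the interval, μ = 0.71 × 4 = 2.84 (a 4-week period = 4 weeks).
The fourth arrival falls in the interval iff at least 4 events occur there: P(S_4 ≤ t) = P(N ≥ 4) = 1 − P(N ≤ 3) ≈ 0.3170.

0.3170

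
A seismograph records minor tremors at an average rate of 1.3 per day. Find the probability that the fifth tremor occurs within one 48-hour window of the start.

Over the interval, μ = 1.3 × 2 = 2.6 (a 48-hour window = 2 days).
The fifth arrival falls in the interval iff at least 5 events occur there: P(S_5 ≤ t) = P(N ≥ 5) = 1 − P(N ≤ 4) ≈ 0.1226.

0.1226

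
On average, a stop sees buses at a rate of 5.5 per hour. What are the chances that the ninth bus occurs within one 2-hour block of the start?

Over the interval, μ = 5.5 × 2 = 11 (a 2-hour block = 2 hours).
The ninth arrival falls in the interval iff at least 9 events occur there: P(S_9 ≤ t) = P(N ≥ 9) = 1 − P(N ≤ 8) ≈ 0.7680.

0.7680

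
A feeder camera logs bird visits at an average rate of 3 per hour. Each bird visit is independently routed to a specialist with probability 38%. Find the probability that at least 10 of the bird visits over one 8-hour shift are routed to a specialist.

0.4284

Thinning: the bird visits that are routed to a specialist themselves form a Poisson process with rate 0.38 × 3 = 1.14 per hour.
Over the interval, μ = 1.14 × 8 = 9.12 (an 8-hour shift = 8 hours).
P(N ≥ 10) = 1 − P(N ≤ 9) ≈ 0.4284.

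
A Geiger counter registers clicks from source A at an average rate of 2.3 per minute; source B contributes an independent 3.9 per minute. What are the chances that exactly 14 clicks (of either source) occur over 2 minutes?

Independent Poisson processes superpose: combined rate λ = 2.3 + 3.9 = 6.2 per minute.
Over the interval, μ = 6.2 × 2 = 12.4 (2 minutes).
P(N = 14) = e^(−12.4) · 12.4^14/14! ≈ 0.0960.

0.0960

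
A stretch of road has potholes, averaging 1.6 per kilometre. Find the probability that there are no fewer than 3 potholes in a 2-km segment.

Over the interval, μ = 1.6 × 2 = 3.2 (a 2-km segment = 2 kilometres).
P(N ≥ 3) = 1 − P(N ≤ 2) = 1 − Σ_{j=0}^{2} e^(−μ) μ^j/j! ≈ 0.6201.

0.6201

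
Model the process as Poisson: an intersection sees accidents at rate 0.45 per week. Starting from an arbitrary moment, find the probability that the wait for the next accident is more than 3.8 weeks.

0.1809

The wait for the next event is exponential with rate λ = 0.45 per week.
P(T > 3.8) = e^(−λt) = e^(−0.45 × 3.8) = e^(−1.71) ≈ 0.1809.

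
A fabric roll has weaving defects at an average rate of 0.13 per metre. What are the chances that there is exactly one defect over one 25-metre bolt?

Over the interval, μ = 0.13 × 25 = 3.25 (a 25-metre bolt = 25 metres).
P(N = 1) = e^(−μ) μ^1/1! = e^(−3.25) · 3.25^1/1 ≈ 0.1260.

0.1260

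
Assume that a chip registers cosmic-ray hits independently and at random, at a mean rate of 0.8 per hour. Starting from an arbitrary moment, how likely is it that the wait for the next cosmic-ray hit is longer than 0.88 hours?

0.4946

The wait for the next event is exponential with rate λ = 0.8 per hour.
P(T > 0.88) = e^(−λt) = e^(−0.8 × 0.88) = e^(−0.704) ≈ 0.4946.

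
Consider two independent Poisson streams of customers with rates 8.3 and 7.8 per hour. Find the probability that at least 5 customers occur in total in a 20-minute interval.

Independent Poisson processes superpose: combined rate λ = 8.3 + 7.8 = 16.1 per hour.
Over the interval, μ = 16.1 × 1/3 ≈ 5.36667 (a 20-minute interval = 1/3 hours).
P(N ≥ 5) = 1 − P(N ≤ 4) ≈ 0.6213.

0.6213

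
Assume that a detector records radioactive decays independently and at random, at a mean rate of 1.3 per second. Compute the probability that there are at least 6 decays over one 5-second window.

Over the interval, μ = 1.3 × 5 = 6.5 (a 5-second window = 5 seconds).
P(N ≥ 6) = 1 − P(N ≤ 5) = 1 − Σ_{j=0}^{5} e^(−μ) μ^j/j! ≈ 0.6310.

0.6310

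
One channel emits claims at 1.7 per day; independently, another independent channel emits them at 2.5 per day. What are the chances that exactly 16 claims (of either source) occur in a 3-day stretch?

Independent Poisson processes superpose: combined rate λ = 1.7 + 2.5 = 4.2 per day.
Over the interval, μ = 4.2 × 3 = 12.6 (a 3-day stretch = 3 days).
P(N = 16) = e^(−12.6) · 12.6^16/16! ≈ 0.0650.

0.0650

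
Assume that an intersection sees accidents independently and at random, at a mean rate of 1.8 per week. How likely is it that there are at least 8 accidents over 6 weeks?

Over the interval, μ = 1.8 × 6 = 10.8 (6 weeks).
P(N ≥ 8) = 1 − P(N ≤ 7) = 1 − Σ_{j=0}^{7} e^(−μ) μ^j/j! ≈ 0.8434.

0.8434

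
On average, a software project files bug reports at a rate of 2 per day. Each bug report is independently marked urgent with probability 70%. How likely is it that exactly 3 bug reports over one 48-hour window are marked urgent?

0.2225

Thinning: the bug reports that are marked urgent themselves form a Poisson process with rate 0.7 × 2 = 1.4 per day.
Over the interval, μ = 1.4 × 2 = 2.8 (a 48-hour window = 2 days).
P(N = 3) = e^(−2.8) · 2.8^3/3! ≈ 0.2225.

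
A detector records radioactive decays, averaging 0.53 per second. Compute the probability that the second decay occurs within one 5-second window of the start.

Over the interval, μ = 0.53 × 5 = 2.65 (a 5-second window = 5 seconds).
The second arrival falls in the interval iff at least 2 events occur there: P(S_2 ≤ t) = P(N ≥ 2) = 1 − P(N ≤ 1) ≈ 0.7421.

0.7421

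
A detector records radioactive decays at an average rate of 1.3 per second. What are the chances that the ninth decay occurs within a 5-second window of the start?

0.2084

Over the interval, μ = 1.3 × 5 = 6.5 (a 5-second window = 5 seconds).
The ninth arrival falls in the interval iff at least 9 events occur there: P(S_9 ≤ t) = P(N ≥ 9) = 1 − P(N ≤ 8) ≈ 0.2084.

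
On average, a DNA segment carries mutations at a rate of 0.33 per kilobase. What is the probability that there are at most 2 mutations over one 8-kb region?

0.5084

Over the interval, μ = 0.33 × 8 = 2.64 (an 8-kb region = 8 kilobases).
P(N ≤ 2) = Σ_{j=0}^{2} e^(−μ) μ^j/j! ≈ 0.5084.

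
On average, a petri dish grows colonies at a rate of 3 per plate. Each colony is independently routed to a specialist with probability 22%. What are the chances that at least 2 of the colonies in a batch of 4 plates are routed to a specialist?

Thinning: the colonies that are routed to a specialist themselves form a Poisson process with rate 0.22 × 3 = 0.66 per plate.
Over the interval, μ = 0.66 × 4 = 2.64 (a batch of 4 plates = 4 plates).
P(N ≥ 2) = 1 − P(N ≤ 1) ≈ 0.7402.

0.7402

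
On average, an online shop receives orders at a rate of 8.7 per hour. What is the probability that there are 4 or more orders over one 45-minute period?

Over the interval, μ = 8.7 × 0.75 = 6.525 (a 45-minute period = 0.75 hours).
P(N ≥ 4) = 1 − P(N ≤ 3) = 1 − Σ_{j=0}^{3} e^(−μ) μ^j/j! ≈ 0.8899.

0.8899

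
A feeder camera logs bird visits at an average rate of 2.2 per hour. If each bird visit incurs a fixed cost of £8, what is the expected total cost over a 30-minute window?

£8.8

E[N] = 2.2 × 0.5 = 1.1 (a 30-minute window = 0.5 hours); E[cost] = 1.1 × £8 = £8.8.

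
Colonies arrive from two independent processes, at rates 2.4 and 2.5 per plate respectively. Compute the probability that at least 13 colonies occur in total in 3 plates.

Independent Poisson processes superpose: combined rate λ = 2.4 + 2.5 = 4.9 per plate.
Over the interval, μ = 4.9 × 3 = 14.7 (3 plates).
P(N ≥ 13) = 1 − P(N ≤ 12) ≈ 0.7068.

0.7068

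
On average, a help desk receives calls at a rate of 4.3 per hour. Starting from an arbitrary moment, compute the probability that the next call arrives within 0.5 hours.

0.8835

Inter-arrival times are exponential with rate λ = 4.3 per hour.
P(T ≤ 0.5) = 1 − e^(−λt) = 1 − e^(−4.3 × 0.5) = 1 − e^(−2.15) ≈ 0.8835.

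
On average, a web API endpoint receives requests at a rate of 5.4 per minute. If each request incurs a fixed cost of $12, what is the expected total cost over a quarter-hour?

$972

E[N] = 5.4 × 15 = 81 (a quarter-hour = 15 minutes); E[cost] = 81 × $12 = $972.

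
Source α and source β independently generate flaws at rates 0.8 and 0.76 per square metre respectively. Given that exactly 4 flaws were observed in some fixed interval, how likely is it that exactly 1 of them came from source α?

Given the total, each event is independently from source α with probability p = λ_α/(λ_α+λ_β) = 0.8/1.56 ≈ 0.5128.
So K ~ Binomial(4, 0.8/1.56): P(K = 1) = C(4,1) · (0.8/1.56)^1 · (0.76/1.56)^3 ≈ 0.2372.

0.2372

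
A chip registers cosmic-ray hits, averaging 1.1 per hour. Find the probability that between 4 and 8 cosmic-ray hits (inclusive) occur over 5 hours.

0.6927

Over the interval, μ = 1.1 × 5 = 5.5 (5 hours).
P(4 ≤ N ≤ 8) = Σ_{j=4}^{8} e^(−5.5) · 5.5^j/j! ≈ 0.6927.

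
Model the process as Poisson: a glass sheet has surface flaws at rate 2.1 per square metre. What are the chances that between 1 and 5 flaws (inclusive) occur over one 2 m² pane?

Over the interval, μ = 2.1 × 2 = 4.2 (a 2 m² pane = 2 square metres).
P(1 ≤ N ≤ 5) = Σ_{j=1}^{5} e^(−4.2) · 4.2^j/j! ≈ 0.7381.

0.7381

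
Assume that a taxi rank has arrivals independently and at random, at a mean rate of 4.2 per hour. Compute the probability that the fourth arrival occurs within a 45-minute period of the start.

Over the interval, μ = 4.2 × 0.75 = 3.15 (a 45-minute period = 0.75 hours).
The fourth arrival falls in the interval iff at least 4 events occur there: P(S_4 ≤ t) = P(N ≥ 4) = 1 − P(N ≤ 3) ≈ 0.3863.

0.3863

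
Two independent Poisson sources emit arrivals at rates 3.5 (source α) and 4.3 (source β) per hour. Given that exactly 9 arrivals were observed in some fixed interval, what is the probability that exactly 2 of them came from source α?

0.1122

Given the total, each event is independently from source α with probability p = λ_α/(λ_α+λ_β) = 3.5/7.8 ≈ 0.4487.
So K ~ Binomial(9, 3.5/7.8): P(K = 2) = C(9,2) · (3.5/7.8)^2 · (4.3/7.8)^7 ≈ 0.1122.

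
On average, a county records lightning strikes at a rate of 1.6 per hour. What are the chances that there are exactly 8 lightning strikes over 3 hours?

Over the interval, μ = 1.6 × 3 = 4.8 (3 hours).
P(N = 8) = e^(−μ) μ^8/8! = e^(−4.8) · 4.8^8/40320 ≈ 0.0575.

0.0575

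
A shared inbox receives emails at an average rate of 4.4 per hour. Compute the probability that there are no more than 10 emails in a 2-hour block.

Over the interval, μ = 4.4 × 2 = 8.8 (a 2-hour block = 2 hours).
P(N ≤ 10) = Σ_{j=0}^{10} e^(−μ) μ^j/j! ≈ 0.7294.

0.7294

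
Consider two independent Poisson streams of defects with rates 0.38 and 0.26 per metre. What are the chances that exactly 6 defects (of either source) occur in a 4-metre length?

0.0302

Independent Poisson processes superpose: combined rate λ = 0.38 + 0.26 = 0.64 per metre.
Over the interval, μ = 0.64 × 4 = 2.56 (a 4-metre length = 4 metres).
P(N = 6) = e^(−2.56) · 2.56^6/6! ≈ 0.0302.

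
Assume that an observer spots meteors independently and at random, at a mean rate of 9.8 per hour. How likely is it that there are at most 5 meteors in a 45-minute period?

0.2583

Over the interval, μ = 9.8 × 0.75 = 7.35 (a 45-minute period = 0.75 hours).
P(N ≤ 5) = Σ_{j=0}^{5} e^(−μ) μ^j/j! ≈ 0.2583.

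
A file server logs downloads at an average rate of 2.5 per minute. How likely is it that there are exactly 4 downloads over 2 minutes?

0.1755

Over the interval, μ = 2.5 × 2 = 5 (2 minutes).
P(N = 4) = e^(−μ) μ^4/4! = e^(−5) · 5^4/24 ≈ 0.1755.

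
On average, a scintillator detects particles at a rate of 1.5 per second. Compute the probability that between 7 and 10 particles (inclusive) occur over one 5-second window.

Over the interval, μ = 1.5 × 5 = 7.5 (a 5-second window = 5 seconds).
P(7 ≤ N ≤ 10) = Σ_{j=7}^{10} e^(−7.5) · 7.5^j/j! ≈ 0.4841.

0.4841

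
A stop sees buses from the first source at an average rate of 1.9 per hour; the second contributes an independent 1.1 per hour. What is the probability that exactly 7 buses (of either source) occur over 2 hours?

Independent Poisson processes superpose: combined rate λ = 1.9 + 1.1 = 3 per hour.
Over the interval, μ = 3 × 2 = 6 (2 hours).
P(N = 7) = e^(−6) · 6^7/7! ≈ 0.1377.

0.1377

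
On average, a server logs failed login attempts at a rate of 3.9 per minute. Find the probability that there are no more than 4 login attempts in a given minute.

With mean μ = 3.9 per minute,
P(N ≤ 4) = Σ_{j=0}^{4} e^(−μ) μ^j/j! ≈ 0.6484.

0.6484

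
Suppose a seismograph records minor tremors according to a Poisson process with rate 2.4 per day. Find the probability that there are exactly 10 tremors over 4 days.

Over the interval, μ = 2.4 × 4 = 9.6 (4 days).
P(N = 10) = e^(−μ) μ^10/10! = e^(−9.6) · 9.6^10/3628800 ≈ 0.1241.

0.1241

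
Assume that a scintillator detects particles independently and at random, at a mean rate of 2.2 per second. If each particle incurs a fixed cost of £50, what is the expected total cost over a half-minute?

E[N] = 2.2 × 30 = 66 (a half-minute = 30 seconds); E[cost] = 66 × £50 = £3300.

£3300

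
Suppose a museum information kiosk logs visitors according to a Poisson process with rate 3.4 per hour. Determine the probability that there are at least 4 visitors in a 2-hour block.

0.9072

Over the interval, μ = 3.4 × 2 = 6.8 (a 2-hour block = 2 hours).
P(N ≥ 4) = 1 − P(N ≤ 3) = 1 − Σ_{j=0}^{3} e^(−μ) μ^j/j! ≈ 0.9072.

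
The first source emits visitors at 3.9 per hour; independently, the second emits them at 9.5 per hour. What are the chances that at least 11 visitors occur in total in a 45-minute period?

0.4232

Independent Poisson processes superpose: combined rate λ = 3.9 + 9.5 = 13.4 per hour.
Over the interval, μ = 13.4 × 0.75 = 10.05 (a 45-minute period = 0.75 hours).
P(N ≥ 11) = 1 − P(N ≤ 10) ≈ 0.4232.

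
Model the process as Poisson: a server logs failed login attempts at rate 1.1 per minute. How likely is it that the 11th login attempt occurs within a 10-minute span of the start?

0.5401

Over the interval, μ = 1.1 × 10 = 11 (a 10-minute span = 10 minutes).
The 11th arrival falls in the interval iff at least 11 events occur there: P(S_11 ≤ t) = P(N ≥ 11) = 1 − P(N ≤ 10) ≈ 0.5401.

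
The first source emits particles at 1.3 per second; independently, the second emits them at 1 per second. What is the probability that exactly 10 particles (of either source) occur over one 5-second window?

0.1129

Independent Poisson processes superpose: combined rate λ = 1.3 + 1 = 2.3 per second.
Over the interval, μ = 2.3 × 5 = 11.5 (a 5-second window = 5 seconds).
P(N = 10) = e^(−11.5) · 11.5^10/10! ≈ 0.1129.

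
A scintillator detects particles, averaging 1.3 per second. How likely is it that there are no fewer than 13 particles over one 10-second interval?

Over the interval, μ = 1.3 × 10 = 13 (a 10-second interval = 10 seconds).
P(N ≥ 13) = 1 − P(N ≤ 12) = 1 − Σ_{j=0}^{12} e^(−μ) μ^j/j! ≈ 0.5369.

0.5369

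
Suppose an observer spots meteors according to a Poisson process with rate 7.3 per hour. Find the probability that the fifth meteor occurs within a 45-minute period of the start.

0.6386

Over the interval, μ = 7.3 × 0.75 = 5.475 (a 45-minute period = 0.75 hours).
The fifth arrival falls in the interval iff at least 5 events occur there: P(S_5 ≤ t) = P(N ≥ 5) = 1 − P(N ≤ 4) ≈ 0.6386.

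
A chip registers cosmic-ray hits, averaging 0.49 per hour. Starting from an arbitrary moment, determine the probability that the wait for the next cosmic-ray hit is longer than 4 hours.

0.1409

The wait for the next event is exponential with rate λ = 0.49 per hour.
P(T > 4) = e^(−λt) = e^(−0.49 × 4) = e^(−1.96) ≈ 0.1409.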